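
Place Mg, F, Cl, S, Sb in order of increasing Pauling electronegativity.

Mg < Sb < S < Cl < F

F is in period 2, group 17; Mg is in period 3, group 2; S is in period 3, group 16; Cl is in period 3, group 17; Sb is in period 5, group 15.
Electronegativity increases across a period and decreases down a group, tracking effective nuclear charge and atomic size.
These span different periods and groups, so the two trends combine.
Sb > Mg: period and group pull opposite ways; the across-period shift dominates (2.05 vs 1.31).
S > Sb: both effects reinforce here, so S is clearly the higher of the two.
Cl > S: Cl lies to the right of S in period 3, so the across-period effect alone puts Cl higher.
F > Cl: F sits above Cl in group 17, so the down-group effect alone puts F higher.
For reference (Pauling): F 3.98, Mg 1.31, S 2.58, Cl 3.16, Sb 2.05.
So from lowest to highest: Mg < Sb < S < Cl < F.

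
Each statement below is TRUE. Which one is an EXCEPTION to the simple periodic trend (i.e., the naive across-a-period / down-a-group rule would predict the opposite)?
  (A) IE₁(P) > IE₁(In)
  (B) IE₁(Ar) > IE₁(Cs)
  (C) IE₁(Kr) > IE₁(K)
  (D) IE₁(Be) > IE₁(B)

The general trend: first ionization energy increases across a period and decreases down a group.
(A) P (period 3, group 15) vs In (period 5, group 13): the stated order agrees with the simple trend.
(B) Ar (period 3, group 18) vs Cs (period 6, group 1): the stated order agrees with the simple trend.
(C) Kr (period 4, group 18) vs K (period 4, group 1): the stated order agrees with the simple trend.
(D) Be (period 2, group 2) vs B (period 2, group 13): the stated order contradicts the simple trend.
The exception is (D): removing B's lone 2p electron is easier than breaking Be's filled 2s².

(D)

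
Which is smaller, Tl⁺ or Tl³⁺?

Both ions have Z = 81 protons, but Tl³⁺ has lost more electrons, so its remaining electrons feel a larger effective nuclear charge per electron and are pulled in more tightly.
Higher positive charge → smaller ion, so Tl⁺ > Tl³⁺.

Tl³⁺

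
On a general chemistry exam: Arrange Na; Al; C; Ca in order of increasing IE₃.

The third ionization energy removes an electron from the +2 ion. For each element: Na²⁺ is already 1 electron into the core; Al²⁺ still has 1 valence electron; C²⁺ still has 2 valence electrons; Ca²⁺ is the bare [Ar] core.
Breaking into a closed-shell core is much more expensive than removing a leftover valence electron — Ca and Na have the largest IE_3 here.
Valence configurations: Al²⁺ [Ne]3s¹, C²⁺ [He]2s².
Tabulated IE_3 (kJ/mol): Na 6910, Al 2745, C 4620, Ca 4912.
So the third ionization energies run Al < C < Ca < Na.

Al, C, Ca, Na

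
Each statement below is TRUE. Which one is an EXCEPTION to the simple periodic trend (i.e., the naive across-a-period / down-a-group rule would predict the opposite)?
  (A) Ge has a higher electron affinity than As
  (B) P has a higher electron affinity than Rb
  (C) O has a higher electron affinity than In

(A)

The general trend: electron affinity increases across a period and decreases down a group.
(A) Ge (period 4, group 14) vs As (period 4, group 15): the stated order contradicts the simple trend.
(B) P (period 3, group 15) vs Rb (period 5, group 1): the stated order agrees with the simple trend.
(C) O (period 2, group 16) vs In (period 5, group 13): the stated order agrees with the simple trend.
The exception is (A): adding an electron to As's half-filled 4p³ is unfavourable, so Ge (4p²) has the more exothermic EA.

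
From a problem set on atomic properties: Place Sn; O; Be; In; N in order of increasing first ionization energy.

Be is in period 2, group 2; N is in period 2, group 15; O is in period 2, group 16; In is in period 5, group 13; Sn is in period 5, group 14.
IE₁ increases left→right with effective nuclear charge and decreases top→bottom as the valence shell moves farther out.
Here both period and group differ, so the two effects have to be weighed against each other.
Sn > In: Sn lies to the right of In in period 5, so the across-period effect alone puts Sn higher.
Be > Sn: the two effects oppose for this pair; the down-group effect wins (900 vs 709 kJ/mol).
O > Be: O lies to the right of Be in period 2, so the across-period effect alone puts O higher.
N > O: this pair runs against the simple trend — see the exception note.
Note the exception: N has a higher first ionization energy than O, contrary to the simple trend — pairing an electron in O's 2p⁴ costs repulsion energy, so O ionizes more easily than half-filled N (2p³).
Tabulated first ionization energy (kJ/mol): Be 900, N 1402, O 1314, In 558, Sn 709.
So from lowest to highest: In < Sn < Be < O < N.

In < Sn < Be < O < N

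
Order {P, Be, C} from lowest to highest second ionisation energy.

Be < P < C

IE_2 is the cost of taking one more electron from the +1 cation: P⁺ still has 4 valence electrons; Be⁺ still has 1 valence electron; C⁺ still has 3 valence electrons.
All are still removing valence electrons, so compare the +1 ions as you would atoms: IE_2 generally rises across a period (higher Z_eff) and falls down a group (larger shell), subject to the usual subshell exceptions.
Valence configurations: P⁺ [Ne]3s²3p², Be⁺ [He]2s¹, C⁺ [He]2s²2p¹.
Tabulated IE_2 (kJ/mol): P 1907, Be 1757, C 2353.
Putting it together, IE_2: Be < P < C.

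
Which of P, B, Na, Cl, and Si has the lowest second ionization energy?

Consider each +1 ion: P⁺ still has 4 valence electrons; B⁺ still has 2 valence electrons; Na⁺ is the bare [Ne] core; Cl⁺ still has 6 valence electrons; Si⁺ still has 3 valence electrons.
Breaking into a closed-shell core is much more expensive than removing a leftover valence electron — Na has the largest IE_2 here.
Valence configurations: P⁺ [Ne]3s²3p², B⁺ [He]2s², Cl⁺ [Ne]3s²3p⁴, Si⁺ [Ne]3s²3p¹.
Approximate IE_2 values (kJ/mol): P 1907, B 2427, Na 4562, Cl 2298, Si 1577.
So the second ionization energies run Si < P < Cl < B < Na.

Si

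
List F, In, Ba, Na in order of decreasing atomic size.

F is in period 2, group 17; Na is in period 3, group 1; In is in period 5, group 13; Ba is in period 6, group 2.
Across a period the added protons contract the valence shell; down a group each new principal shell makes the atom larger.
Here both period and group differ, so the two effects have to be weighed against each other.
In > F: both effects reinforce here, so In is clearly the larger of the two.
Na > In: the two effects oppose for this pair; the across-period effect wins (155 vs 142 pm).
Ba > Na: the two effects oppose for this pair; the down-group effect wins (196 vs 155 pm).
Approximate values (pm): F 64, Na 155, In 142, Ba 196.
So from largest to smallest: Ba > Na > In > F.

Ba, Na, In, F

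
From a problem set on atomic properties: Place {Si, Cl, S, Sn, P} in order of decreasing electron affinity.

Si is in period 3, group 14; P is in period 3, group 15; S is in period 3, group 16; Cl is in period 3, group 17; Sn is in period 5, group 14.
EA tends to increase across a period and decrease down a group, though the pattern is less regular than for IE or radius.
These span different periods and groups, so the two trends combine.
Sn > P: this pair runs against the simple trend — see the exception note.
Si > Sn: they share group 14; the group trend gives Si the larger value.
S > Si: S lies to the right of Si in period 3, so the across-period effect alone puts S higher.
Cl > S: Cl lies to the right of S in period 3, so the across-period effect alone puts Cl higher.
Note the exception: Sn has a higher electron affinity than P, contrary to the simple trend — adding an electron to P's half-filled np³ subshell costs electron-pairing energy.
Note the exception: Si has a higher electron affinity than P, contrary to the simple trend — adding an electron to P's half-filled 3p³ is unfavourable, so Si (3p²) has the more exothermic EA.
For reference (kJ/mol): Si 134, P 72, S 200, Cl 349, Sn 107.
So from highest to lowest: Cl > S > Si > Sn > P.

Cl > S > Si > Sn > P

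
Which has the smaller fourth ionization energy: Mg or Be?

After 3 electrons have been removed, what remains? Mg³⁺ is already 1 electron into the core; Be³⁺ is already 1 electron into the core.
All of these are removing an electron from a noble-gas core or deeper; the smaller core (lower principal quantum number) is held far more tightly, and within a period the higher nuclear charge binds the same core more tightly.
The numbers (kJ/mol): Mg 10543, Be 21007.
Overall IE_4 order: Mg < Be.

Mg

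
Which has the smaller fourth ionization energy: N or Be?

After 3 electrons have been removed, what remains? N³⁺ still has 2 valence electrons; Be³⁺ is already 1 electron into the core.
Core electrons are held far more tightly than valence electrons, so Be tops the IE_4 order.
Tabulated IE_4 (kJ/mol): N 7475, Be 21007.
Overall IE_4 order: N < Be.

N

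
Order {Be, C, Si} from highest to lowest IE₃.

Be, C, Si

IE_3 is the cost of taking one more electron from the +2 cation: Be²⁺ is the bare [He] core; C²⁺ still has 2 valence electrons; Si²⁺ still has 2 valence electrons.
Pulling an electron out of a noble-gas core costs far more than removing a remaining valence electron, so Be sits at the high end of IE_3.
Valence configurations: C²⁺ [He]2s², Si²⁺ [Ne]3s².
Tabulated IE_3 (kJ/mol): Be 14849, C 4620, Si 3232.
Overall IE_3 order: Si < C < Be.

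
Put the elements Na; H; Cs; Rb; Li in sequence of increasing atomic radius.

H is in period 1, group 1; Li is in period 2, group 1; Na is in period 3, group 1; Rb is in period 5, group 1; Cs is in period 6, group 1.
Radius decreases left→right (rising Z_eff, same n) and increases top→bottom (higher n).
All are in group 1, so atomic radius increases down the group.
So from smallest to largest: H < Li < Na < Rb < Cs.

H < Li < Na < Rb < Cs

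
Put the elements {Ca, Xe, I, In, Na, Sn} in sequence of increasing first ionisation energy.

IE₁ increases left→right with effective nuclear charge and decreases top→bottom as the valence shell moves farther out.
Neither a single period nor a single group — weigh both effects.
In > Na: period and group pull opposite ways; the across-period shift dominates (558 vs 496 kJ/mol).
Ca > In: the two effects oppose for this pair; the down-group effect wins (590 vs 558 kJ/mol).
Sn > Ca: period and group pull opposite ways; the across-period shift dominates (709 vs 590 kJ/mol).
I > Sn: I lies to the right of Sn in period 5, so the across-period effect alone puts I higher.
Xe > I: Xe lies to the right of I in period 5, so the across-period effect alone puts Xe higher.
Tabulated first ionization energy (kJ/mol): Na 496, Ca 590, In 558, Sn 709, I 1008, Xe 1170.
So from lowest to highest: Na < In < Ca < Sn < I < Xe.

Na, In, Ca, Sn, I, Xe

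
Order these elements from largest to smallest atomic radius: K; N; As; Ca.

N is in period 2, group 15; K is in period 4, group 1; Ca is in period 4, group 2; As is in period 4, group 15.
Across a period the added protons contract the valence shell; down a group each new principal shell makes the atom larger.
Neither a single period nor a single group — weigh both effects.
As > N: As sits below N in group 15, so the down-group effect alone puts As larger.
Ca > As: both are in period 4; the period trend gives Ca the larger value.
K > Ca: both are in period 4; the period trend gives K the larger value.
Tabulated atomic radius (pm): N 71, K 196, Ca 171, As 121.
So from largest to smallest: K > Ca > As > N.

K, Ca, As, N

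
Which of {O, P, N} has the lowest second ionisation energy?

P

Consider each +1 ion: O⁺ still has 5 valence electrons; P⁺ still has 4 valence electrons; N⁺ still has 4 valence electrons.
All are still removing valence electrons, so compare the +1 ions as you would atoms: IE_2 generally rises across a period (higher Z_eff) and falls down a group (larger shell), subject to the usual subshell exceptions.
Valence configurations: O⁺ [He]2s²2p³, P⁺ [Ne]3s²3p², N⁺ [He]2s²2p².
The numbers (kJ/mol): O 3388, P 1907, N 2856.
Overall IE_2 order: P < N < O.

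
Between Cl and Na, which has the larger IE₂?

IE_2 is the cost of taking one more electron from the +1 cation: Cl⁺ still has 6 valence electrons; Na⁺ is the bare [Ne] core.
Pulling an electron out of a noble-gas core costs far more than removing a remaining valence electron, so Na sits at the high end of IE_2.
Tabulated IE_2 (kJ/mol): Cl 2298, Na 4562.
Hence IE_2: Cl < Na.

Na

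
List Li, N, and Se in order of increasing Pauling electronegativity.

Li < Se < N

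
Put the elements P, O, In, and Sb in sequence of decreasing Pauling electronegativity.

O is in period 2, group 16; P is in period 3, group 15; In is in period 5, group 13; Sb is in period 5, group 15.
Atoms toward the upper right of the periodic table pull bonding electrons most strongly.
These span different periods and groups, so the two trends combine.
Sb > In: both are in period 5; the period trend gives Sb the larger value.
P > Sb: P sits above Sb in group 15, so the down-group effect alone puts P higher.
O > P: both effects reinforce here, so O is clearly the higher of the two.
For reference (Pauling): O 3.44, P 2.19, In 1.78, Sb 2.05.
So from highest to lowest: O > P > Sb > In.

O, P, Sb, In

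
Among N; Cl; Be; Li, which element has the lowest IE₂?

Be

IE_2 is the cost of taking one more electron from the +1 cation: N⁺ still has 4 valence electrons; Cl⁺ still has 6 valence electrons; Be⁺ still has 1 valence electron; Li⁺ is the bare [He] core.
Pulling an electron out of a noble-gas core costs far more than removing a remaining valence electron, so Li sits at the high end of IE_2.
Valence configurations: N⁺ [He]2s²2p², Cl⁺ [Ne]3s²3p⁴, Be⁺ [He]2s¹.
The numbers (kJ/mol): N 2856, Cl 2298, Be 1757, Li 7298.
Hence IE_2: Be < Cl < N < Li.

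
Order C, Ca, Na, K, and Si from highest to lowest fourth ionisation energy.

Consider each +3 ion: C³⁺ still has 1 valence electron; Ca³⁺ is already 1 electron into the core; Na³⁺ is already 2 electrons into the core; K³⁺ is already 2 electrons into the core; Si³⁺ still has 1 valence electron.
Usually core removal costs more than valence removal, but here the competition is close: a tightly held n=2 valence electron can cost more to remove than an n=3 core electron, so the actual values have to decide it.
Valence configurations: C³⁺ [He]2s¹, Si³⁺ [Ne]3s¹.
Tabulated IE_4 (kJ/mol): C 6223, Ca 6491, Na 9543, K 5877, Si 4356.
So the fourth ionization energies run Si < K < C < Ca < Na.

Na > Ca > C > K > Si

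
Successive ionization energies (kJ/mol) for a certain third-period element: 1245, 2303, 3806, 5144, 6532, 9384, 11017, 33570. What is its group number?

Look for the largest jump between consecutive ionization energies: IE8/IE7 ≈ 3.0, far larger than any earlier ratio.
That jump marks the point where a core electron is being removed. So the atom has 7 valence electrons.
A main-group element with 7 valence electrons is in group 17.

Group 17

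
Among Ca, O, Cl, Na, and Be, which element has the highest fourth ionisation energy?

Be

IE_4 is the cost of taking one more electron from the +3 cation: Ca³⁺ is already 1 electron into the core; O³⁺ still has 3 valence electrons; Cl³⁺ still has 4 valence electrons; Na³⁺ is already 2 electrons into the core; Be³⁺ is already 1 electron into the core.
Usually core removal costs more than valence removal, but here the competition is close: a tightly held n=2 valence electron can cost more to remove than an n=3 core electron, so the actual values have to decide it.
Valence configurations: O³⁺ [He]2s²2p¹, Cl³⁺ [Ne]3s²3p².
The numbers (kJ/mol): Ca 6491, O 7469, Cl 5159, Na 9543, Be 21007.
Putting it together, IE_4: Cl < Ca < O < Na < Be.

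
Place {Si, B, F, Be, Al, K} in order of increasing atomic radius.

F, B, Be, Si, Al, K

Be is in period 2, group 2; B is in period 2, group 13; F is in period 2, group 17; Al is in period 3, group 13; Si is in period 3, group 14; K is in period 4, group 1.
Across a period the added protons contract the valence shell; down a group each new principal shell makes the atom larger.
Here both period and group differ, so the two effects have to be weighed against each other.
B > F: B lies to the left of F in period 2, so the across-period effect alone puts B larger.
Be > B: both are in period 2; the period trend gives Be the larger value.
Si > Be: period and group pull opposite ways; the down-group shift dominates (116 vs 102 pm).
Al > Si: both are in period 3; the period trend gives Al the larger value.
K > Al: both effects reinforce here, so K is clearly the larger of the two.
Approximate values (pm): Be 102, B 85, F 64, Al 126, Si 116, K 196.
So from smallest to largest: F < B < Be < Si < Al < K.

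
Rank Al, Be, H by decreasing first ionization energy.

H is in period 1, group 1; Be is in period 2, group 2; Al is in period 3, group 13.
Removing the outermost electron gets harder across a period and easier down a group.
These sit on a diagonal, where the across-period and down-group effects partly cancel.
Be > Al: period and group pull opposite ways; the down-group shift dominates (900 vs 578 kJ/mol).
H > Be: period and group pull opposite ways; the down-group shift dominates (1312 vs 900 kJ/mol).
Tabulated first ionization energy (kJ/mol): H 1312, Be 900, Al 578.
So from highest to lowest: H > Be > Al.

H > Be > Al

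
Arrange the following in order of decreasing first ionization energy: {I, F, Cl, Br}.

F > Cl > Br > I

Removing the outermost electron gets harder across a period and easier down a group.
All are in group 17, so first ionization energy increases up the group.
So from highest to lowest: F > Cl > Br > I.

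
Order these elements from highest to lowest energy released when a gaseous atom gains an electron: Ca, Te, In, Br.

Atoms with high Z_eff and room in the valence shell (especially the halogens) have the most exothermic electron affinities.
These span different periods and groups, so the two trends combine.
In > Ca: the two effects oppose for this pair; the across-period effect wins (29 vs 2 kJ/mol).
Te > In: both are in period 5; the period trend gives Te the larger value.
Br > Te: relative to Te, both the across-period and down-group shifts push Br's electron affinity up.
Approximate values (kJ/mol): Ca 2, Br 325, In 29, Te 190.
So from highest to lowest: Br > Te > In > Ca.

Br > Te > In > Ca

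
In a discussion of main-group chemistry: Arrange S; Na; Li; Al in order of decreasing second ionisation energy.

Li > Na > S > Al

After 1 electron has been removed, what remains? S⁺ still has 5 valence electrons; Na⁺ is the bare [Ne] core; Li⁺ is the bare [He] core; Al⁺ still has 2 valence electrons.
Pulling an electron out of a noble-gas core costs far more than removing a remaining valence electron, so Na and Li sit at the high end of IE_2.
Valence configurations: S⁺ [Ne]3s²3p³, Al⁺ [Ne]3s².
Approximate IE_2 values (kJ/mol): S 2252, Na 4562, Li 7298, Al 1817.
So the second ionization energies run Al < S < Na < Li.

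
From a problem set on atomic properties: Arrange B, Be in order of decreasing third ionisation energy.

Be > B

After 2 electrons have been removed, what remains? B²⁺ still has 1 valence electron; Be²⁺ is the bare [He] core.
Pulling an electron out of a noble-gas core costs far more than removing a remaining valence electron, so Be sits at the high end of IE_3.
Tabulated IE_3 (kJ/mol): B 3660, Be 14849.
Overall IE_3 order: B < Be.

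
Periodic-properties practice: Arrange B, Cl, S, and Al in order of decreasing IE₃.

Cl, B, S, Al

The third ionization energy removes an electron from the +2 ion. For each element: B²⁺ still has 1 valence electron; Cl²⁺ still has 5 valence electrons; S²⁺ still has 4 valence electrons; Al²⁺ still has 1 valence electron.
All are still removing valence electrons, so compare the +2 ions as you would atoms: IE_3 generally rises across a period (higher Z_eff) and falls down a group (larger shell), subject to the usual subshell exceptions.
Valence configurations: B²⁺ [He]2s¹, Cl²⁺ [Ne]3s²3p³, S²⁺ [Ne]3s²3p², Al²⁺ [Ne]3s¹.
Tabulated IE_3 (kJ/mol): B 3660, Cl 3822, S 3357, Al 2745.
Hence IE_3: Al < S < B < Cl.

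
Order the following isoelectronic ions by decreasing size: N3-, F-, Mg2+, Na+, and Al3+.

N3- > F- > Na+ > Mg2+ > Al3+

All of these have 10 electrons, so size is governed by nuclear charge alone: the more protons, the stronger the pull on the same electron cloud, and the smaller the ion.
Nuclear charges: Al3+ (Z=13), Mg2+ (Z=12), Na+ (Z=11), F- (Z=9), N3- (Z=7).
Largest to smallest: N3- > F- > Na+ > Mg2+ > Al3+.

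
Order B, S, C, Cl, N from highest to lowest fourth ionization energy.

B > N > C > Cl > S

IE_4 is the cost of taking one more electron from the +3 cation: B³⁺ is the bare [He] core; S³⁺ still has 3 valence electrons; C³⁺ still has 1 valence electron; Cl³⁺ still has 4 valence electrons; N³⁺ still has 2 valence electrons.
Breaking into a closed-shell core is much more expensive than removing a leftover valence electron — B has the largest IE_4 here.
Valence configurations: S³⁺ [Ne]3s²3p¹, C³⁺ [He]2s¹, Cl³⁺ [Ne]3s²3p², N³⁺ [He]2s².
The numbers (kJ/mol): B 25026, S 4556, C 6223, Cl 5159, N 7475.
Putting it together, IE_4: S < Cl < C < N < B.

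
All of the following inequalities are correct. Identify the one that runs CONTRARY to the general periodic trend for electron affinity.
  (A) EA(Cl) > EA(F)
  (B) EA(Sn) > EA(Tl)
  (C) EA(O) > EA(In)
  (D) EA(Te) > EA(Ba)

(A)

The general trend: electron affinity increases across a period and decreases down a group.
(A) Cl (period 3, group 17) vs F (period 2, group 17): the stated order contradicts the simple trend.
(B) Sn (period 5, group 14) vs Tl (period 6, group 13): the stated order agrees with the simple trend.
(C) O (period 2, group 16) vs In (period 5, group 13): the stated order agrees with the simple trend.
(D) Te (period 5, group 16) vs Ba (period 6, group 2): the stated order agrees with the simple trend.
The exception is (A): F's small 2p subshell makes the incoming electron feel strong e⁻–e⁻ repulsion, so Cl actually releases more energy on gaining an electron.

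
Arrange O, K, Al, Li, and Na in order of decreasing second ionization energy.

The second ionization energy removes an electron from the +1 ion. For each element: O⁺ still has 5 valence electrons; K⁺ is the bare [Ar] core; Al⁺ still has 2 valence electrons; Li⁺ is the bare [He] core; Na⁺ is the bare [Ne] core.
Usually core removal costs more than valence removal, but here the competition is close: a tightly held n=2 valence electron can cost more to remove than an n=3 core electron, so the actual values have to decide it.
Valence configurations: O⁺ [He]2s²2p³, Al⁺ [Ne]3s².
Approximate IE_2 values (kJ/mol): O 3388, K 3052, Al 1817, Li 7298, Na 4562.
Overall IE_2 order: Al < K < O < Na < Li.

Li > Na > O > K > Al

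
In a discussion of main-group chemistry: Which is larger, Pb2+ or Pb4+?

Pb2+

Both ions have Z = 82 protons, but Pb4+ has lost more electrons, so its remaining electrons feel a larger effective nuclear charge per electron and are pulled in more tightly.
Higher positive charge → smaller ion, so Pb2+ > Pb4+.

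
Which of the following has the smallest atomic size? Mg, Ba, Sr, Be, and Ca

Be is in period 2, group 2; Mg is in period 3, group 2; Ca is in period 4, group 2; Sr is in period 5, group 2; Ba is in period 6, group 2.
Moving right in a period, electrons are added to the same shell under a stronger nuclear pull, so atoms get smaller; moving down, a new shell is opened and atoms get larger.
All are in group 2, so atomic radius increases down the group.
The smallest atomic size among these belongs to Be.

Be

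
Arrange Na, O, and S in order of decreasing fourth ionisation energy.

Na > O > S

The fourth ionization energy removes an electron from the +3 ion. For each element: Na³⁺ is already 2 electrons into the core; O³⁺ still has 3 valence electrons; S³⁺ still has 3 valence electrons.
Breaking into a closed-shell core is much more expensive than removing a leftover valence electron — Na has the largest IE_4 here.
Valence configurations: O³⁺ [He]2s²2p¹, S³⁺ [Ne]3s²3p¹.
Tabulated IE_4 (kJ/mol): Na 9543, O 7469, S 4556.
Overall IE_4 order: S < O < Na.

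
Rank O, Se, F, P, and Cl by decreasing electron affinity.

O is in period 2, group 16; F is in period 2, group 17; P is in period 3, group 15; Cl is in period 3, group 17; Se is in period 4, group 16.
Electron affinity generally becomes more exothermic across a period toward the halogens and less exothermic down a group.
Here both period and group differ, so the two effects have to be weighed against each other.
O > P: relative to P, both the across-period and down-group shifts push O's electron affinity up.
Se > O: this pair runs against the simple trend — see the exception note.
F > Se: both effects reinforce here, so F is clearly the higher of the two.
Cl > F: this pair runs against the simple trend — see the exception note.
Note the exception: Se has a higher electron affinity than O, contrary to the simple trend — O's compact 2p subshell gives strong electron–electron repulsion on the added electron.
Note the exception: Cl has a higher electron affinity than F, contrary to the simple trend — F's small 2p subshell makes the incoming electron feel strong e⁻–e⁻ repulsion, so Cl actually releases more energy on gaining an electron.
For reference (kJ/mol): O 141, F 328, P 72, Cl 349, Se 195.
So from highest to lowest: Cl > F > Se > O > P.

Cl > F > Se > O > P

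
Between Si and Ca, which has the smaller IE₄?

The fourth ionization energy removes an electron from the +3 ion. For each element: Si³⁺ still has 1 valence electron; Ca³⁺ is already 1 electron into the core.
Breaking into a closed-shell core is much more expensive than removing a leftover valence electron — Ca has the largest IE_4 here.
Approximate IE_4 values (kJ/mol): Si 4356, Ca 6491.
Overall IE_4 order: Si < Ca.

Si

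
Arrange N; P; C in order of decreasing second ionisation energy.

The second ionization energy removes an electron from the +1 ion. For each element: N⁺ still has 4 valence electrons; P⁺ still has 4 valence electrons; C⁺ still has 3 valence electrons.
All are still removing valence electrons, so compare the +1 ions as you would atoms: IE_2 generally rises across a period (higher Z_eff) and falls down a group (larger shell), subject to the usual subshell exceptions.
Valence configurations: N⁺ [He]2s²2p², P⁺ [Ne]3s²3p², C⁺ [He]2s²2p¹.
Tabulated IE_2 (kJ/mol): N 2856, P 1907, C 2353.
Putting it together, IE_2: P < C < N.

N, C, P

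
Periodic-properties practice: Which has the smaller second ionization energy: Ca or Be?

After 1 electron has been removed, what remains? Ca⁺ still has 1 valence electron; Be⁺ still has 1 valence electron.
All are still removing valence electrons, so compare the +1 ions as you would atoms: IE_2 generally rises across a period (higher Z_eff) and falls down a group (larger shell), subject to the usual subshell exceptions.
Valence configurations: Ca⁺ [Ar]4s¹, Be⁺ [He]2s¹.
Approximate IE_2 values (kJ/mol): Ca 1145, Be 1757.
Hence IE_2: Ca < Be.

Ca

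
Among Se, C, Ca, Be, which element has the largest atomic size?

Be is in period 2, group 2; C is in period 2, group 14; Ca is in period 4, group 2; Se is in period 4, group 16.
Atomic radius shrinks across a period as nuclear charge pulls the same shell inward, and grows down a group as new shells are added.
Neither a single period nor a single group — weigh both effects.
Be > C: both are in period 2; the period trend gives Be the larger value.
Se > Be: period and group pull opposite ways; the down-group shift dominates (116 vs 102 pm).
Ca > Se: both are in period 4; the period trend gives Ca the larger value.
Approximate values (pm): Be 102, C 75, Ca 171, Se 116.
The largest atomic size among these belongs to Ca.

Ca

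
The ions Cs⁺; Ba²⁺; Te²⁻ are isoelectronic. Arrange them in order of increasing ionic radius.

Ba²⁺, Cs⁺, Te²⁻

All of these have 54 electrons, so size is governed by nuclear charge alone: the more protons, the stronger the pull on the same electron cloud, and the smaller the ion.
Nuclear charges: Ba²⁺ (Z=56), Cs⁺ (Z=55), Te²⁻ (Z=52).
Smallest to largest: Ba²⁺ < Cs⁺ < Te²⁻.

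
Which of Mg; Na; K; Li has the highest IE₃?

Li

The third ionization energy removes an electron from the +2 ion. For each element: Mg²⁺ is the bare [Ne] core; Na²⁺ is already 1 electron into the core; K²⁺ is already 1 electron into the core; Li²⁺ is already 1 electron into the core.
All of these are removing an electron from a noble-gas core or deeper; the smaller core (lower principal quantum number) is held far more tightly, and within a period the higher nuclear charge binds the same core more tightly.
The numbers (kJ/mol): Mg 7733, Na 6910, K 4420, Li 11815.
Overall IE_3 order: K < Na < Mg < Li.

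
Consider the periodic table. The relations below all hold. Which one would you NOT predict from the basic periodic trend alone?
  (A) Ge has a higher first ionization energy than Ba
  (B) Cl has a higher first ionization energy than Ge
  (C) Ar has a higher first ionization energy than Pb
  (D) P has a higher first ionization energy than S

(D)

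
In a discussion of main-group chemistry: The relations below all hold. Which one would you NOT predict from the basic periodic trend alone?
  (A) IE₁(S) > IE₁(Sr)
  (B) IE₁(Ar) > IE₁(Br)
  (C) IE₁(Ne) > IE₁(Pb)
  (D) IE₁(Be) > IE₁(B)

The general trend: IE₁ increases across a period and decreases down a group.
(A) S (period 3, group 16) vs Sr (period 5, group 2): the stated order agrees with the simple trend.
(B) Ar (period 3, group 18) vs Br (period 4, group 17): the stated order agrees with the simple trend.
(C) Ne (period 2, group 18) vs Pb (period 6, group 14): the stated order agrees with the simple trend.
(D) Be (period 2, group 2) vs B (period 2, group 13): the stated order contradicts the simple trend.
The exception is (D): removing B's lone 2p electron is easier than breaking Be's filled 2s².

(D)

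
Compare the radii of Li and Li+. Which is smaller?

Li+

Forming Li+ removes 1 electron from Li. Fewer electrons for the same nuclear charge means less shielding and a higher Z_eff on the remaining electrons, and for main-group metals the entire outer shell is lost.
A cation is smaller than its parent atom: Li+ < Li.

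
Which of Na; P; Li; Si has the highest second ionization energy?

Li

IE_2 is the cost of taking one more electron from the +1 cation: Na⁺ is the bare [Ne] core; P⁺ still has 4 valence electrons; Li⁺ is the bare [He] core; Si⁺ still has 3 valence electrons.
Pulling an electron out of a noble-gas core costs far more than removing a remaining valence electron, so Na and Li sit at the high end of IE_2.
Valence configurations: P⁺ [Ne]3s²3p², Si⁺ [Ne]3s²3p¹.
Approximate IE_2 values (kJ/mol): Na 4562, P 1907, Li 7298, Si 1577.
Putting it together, IE_2: Si < P < Na < Li.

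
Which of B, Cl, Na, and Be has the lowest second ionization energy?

IE_2 is the cost of taking one more electron from the +1 cation: B⁺ still has 2 valence electrons; Cl⁺ still has 6 valence electrons; Na⁺ is the bare [Ne] core; Be⁺ still has 1 valence electron.
Core electrons are held far more tightly than valence electrons, so Na tops the IE_2 order.
Valence configurations: B⁺ [He]2s², Cl⁺ [Ne]3s²3p⁴, Be⁺ [He]2s¹.
Approximate IE_2 values (kJ/mol): B 2427, Cl 2298, Na 4562, Be 1757.
Putting it together, IE_2: Be < Cl < B < Na.

Be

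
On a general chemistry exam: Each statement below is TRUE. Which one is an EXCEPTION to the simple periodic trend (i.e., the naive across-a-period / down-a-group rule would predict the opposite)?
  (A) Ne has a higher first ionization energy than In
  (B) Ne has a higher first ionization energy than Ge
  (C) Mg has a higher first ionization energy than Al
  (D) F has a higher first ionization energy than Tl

(C)

The general trend: first ionization energy increases across a period and decreases down a group.
(A) Ne (period 2, group 18) vs In (period 5, group 13): the stated order agrees with the simple trend.
(B) Ne (period 2, group 18) vs Ge (period 4, group 14): the stated order agrees with the simple trend.
(C) Mg (period 3, group 2) vs Al (period 3, group 13): the stated order contradicts the simple trend.
(D) F (period 2, group 17) vs Tl (period 6, group 13): the stated order agrees with the simple trend.
The exception is (C): Al's single 3p electron is easier to remove than one from Mg's filled 3s².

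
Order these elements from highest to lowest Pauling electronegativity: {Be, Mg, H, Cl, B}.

H is in period 1, group 1; Be is in period 2, group 2; B is in period 2, group 13; Mg is in period 3, group 2; Cl is in period 3, group 17.
EN rises left→right (higher Z_eff, smaller atoms) and falls top→bottom (larger, more shielded atoms).
These span different periods and groups, so the two trends combine.
Be > Mg: they share group 2; the group trend gives Be the larger value.
B > Be: both are in period 2; the period trend gives B the larger value.
H > B: the two effects oppose for this pair; the down-group effect wins (2.20 vs 2.04).
Cl > H: the two effects oppose for this pair; the across-period effect wins (3.16 vs 2.20).
Approximate values (Pauling): H 2.20, Be 1.57, B 2.04, Mg 1.31, Cl 3.16.
So from highest to lowest: Cl > H > B > Be > Mg.

Cl > H > B > Be > Mg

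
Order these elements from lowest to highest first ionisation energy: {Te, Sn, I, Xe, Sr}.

Across a period the outer electron is held more tightly (higher IE₁); down a group it sits in a higher shell, more shielded, and comes off more easily.
All lie in period 5, so first ionization energy increases left to right.
So from lowest to highest: Sr < Sn < Te < I < Xe.

Sr < Sn < Te < I < Xe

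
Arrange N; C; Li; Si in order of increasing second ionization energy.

Si < C < N < Li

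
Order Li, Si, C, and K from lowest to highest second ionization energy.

Si, C, K, Li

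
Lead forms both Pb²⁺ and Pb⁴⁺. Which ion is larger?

Pb²⁺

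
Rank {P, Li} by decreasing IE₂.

Li, P

After 1 electron has been removed, what remains? P⁺ still has 4 valence electrons; Li⁺ is the bare [He] core.
Pulling an electron out of a noble-gas core costs far more than removing a remaining valence electron, so Li sits at the high end of IE_2.
Approximate IE_2 values (kJ/mol): P 1907, Li 7298.
So the second ionization energies run P < Li.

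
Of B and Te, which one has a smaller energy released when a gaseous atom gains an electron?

B

B is in period 2, group 13; Te is in period 5, group 16.
Adding an electron releases more energy for atoms nearer the top right (short of the noble gases).
These span different periods and groups, so the two trends combine.
Te > B: period and group pull opposite ways; the across-period shift dominates (190 vs 27 kJ/mol).
For reference (kJ/mol): B 27, Te 190.
So B has the smaller energy released when a gaseous atom gains an electron (B < Te).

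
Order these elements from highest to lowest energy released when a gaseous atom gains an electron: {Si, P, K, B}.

Si > P > K > B

B is in period 2, group 13; Si is in period 3, group 14; P is in period 3, group 15; K is in period 4, group 1.
Adding an electron releases more energy for atoms nearer the top right (short of the noble gases).
These span different periods and groups, so the two trends combine.
K > B: this pair runs against the simple trend — see the exception note.
P > K: relative to K, both the across-period and down-group shifts push P's electron affinity up.
Si > P: this pair runs against the simple trend — see the exception note.
Note the exception: K has a higher electron affinity than B, contrary to the simple trend — B's ns²np¹ configuration gives only a small electron affinity — the sparsely filled np subshell binds an added electron weakly.
Note the exception: Si has a higher electron affinity than P, contrary to the simple trend — adding an electron to P's half-filled 3p³ is unfavourable, so Si (3p²) has the more exothermic EA.
Approximate values (kJ/mol): B 27, Si 134, P 72, K 48.
So from highest to lowest: Si > P > K > B.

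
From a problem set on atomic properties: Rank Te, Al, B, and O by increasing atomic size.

O < B < Al < Te

B is in period 2, group 13; O is in period 2, group 16; Al is in period 3, group 13; Te is in period 5, group 16.
Atomic radius shrinks across a period as nuclear charge pulls the same shell inward, and grows down a group as new shells are added.
These span different periods and groups, so the two trends combine.
B > O: both are in period 2; the period trend gives B the larger value.
Al > B: they share group 13; the group trend gives Al the larger value.
Te > Al: the two effects oppose for this pair; the down-group effect wins (136 vs 126 pm).
For reference (pm): B 85, O 63, Al 126, Te 136.
So from smallest to largest: O < B < Al < Te.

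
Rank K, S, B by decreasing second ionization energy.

K > B > S

IE_2 is the cost of taking one more electron from the +1 cation: K⁺ is the bare [Ar] core; S⁺ still has 5 valence electrons; B⁺ still has 2 valence electrons.
Breaking into a closed-shell core is much more expensive than removing a leftover valence electron — K has the largest IE_2 here.
Valence configurations: S⁺ [Ne]3s²3p³, B⁺ [He]2s².
Approximate IE_2 values (kJ/mol): K 3052, S 2252, B 2427.
So the second ionization energies run S < B < K.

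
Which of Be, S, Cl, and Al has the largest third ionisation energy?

Be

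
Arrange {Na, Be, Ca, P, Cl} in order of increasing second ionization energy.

Ca, Be, P, Cl, Na

After 1 electron has been removed, what remains? Na⁺ is the bare [Ne] core; Be⁺ still has 1 valence electron; Ca⁺ still has 1 valence electron; P⁺ still has 4 valence electrons; Cl⁺ still has 6 valence electrons.
Core electrons are held far more tightly than valence electrons, so Na tops the IE_2 order.
Valence configurations: Be⁺ [He]2s¹, Ca⁺ [Ar]4s¹, P⁺ [Ne]3s²3p², Cl⁺ [Ne]3s²3p⁴.
The numbers (kJ/mol): Na 4562, Be 1757, Ca 1145, P 1907, Cl 2298.
Hence IE_2: Ca < Be < P < Cl < Na.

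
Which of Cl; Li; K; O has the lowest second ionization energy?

IE_2 is the cost of taking one more electron from the +1 cation: Cl⁺ still has 6 valence electrons; Li⁺ is the bare [He] core; K⁺ is the bare [Ar] core; O⁺ still has 5 valence electrons.
Usually core removal costs more than valence removal, but here the competition is close: a tightly held n=2 valence electron can cost more to remove than an n=3 core electron, so the actual values have to decide it.
Valence configurations: Cl⁺ [Ne]3s²3p⁴, O⁺ [He]2s²2p³.
The numbers (kJ/mol): Cl 2298, Li 7298, K 3052, O 3388.
Hence IE_2: Cl < K < O < Li.

Cl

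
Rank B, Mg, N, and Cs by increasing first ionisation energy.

B is in period 2, group 13; N is in period 2, group 15; Mg is in period 3, group 2; Cs is in period 6, group 1.
Removing the outermost electron gets harder across a period and easier down a group.
Neither a single period nor a single group — weigh both effects.
Mg > Cs: relative to Cs, both the across-period and down-group shifts push Mg's first ionization energy up.
B > Mg: both effects reinforce here, so B is clearly the higher of the two.
N > B: N lies to the right of B in period 2, so the across-period effect alone puts N higher.
Approximate values (kJ/mol): B 801, N 1402, Mg 738, Cs 376.
So from lowest to highest: Cs < Mg < B < N.

Cs, Mg, B, N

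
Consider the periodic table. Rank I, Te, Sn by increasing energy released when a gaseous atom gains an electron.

Sn < Te < I

Sn is in period 5, group 14; Te is in period 5, group 16; I is in period 5, group 17.
EA tends to increase across a period and decrease down a group, though the pattern is less regular than for IE or radius.
All lie in period 5, so electron affinity increases left to right.
So from lowest to highest: Sn < Te < I.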